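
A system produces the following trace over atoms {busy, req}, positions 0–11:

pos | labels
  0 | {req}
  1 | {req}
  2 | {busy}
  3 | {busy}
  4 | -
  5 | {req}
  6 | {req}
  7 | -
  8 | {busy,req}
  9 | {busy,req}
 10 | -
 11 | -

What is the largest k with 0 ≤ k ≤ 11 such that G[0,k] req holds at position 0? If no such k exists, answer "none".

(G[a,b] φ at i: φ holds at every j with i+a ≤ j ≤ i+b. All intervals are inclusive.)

req must hold from j=0 onward; find where it first fails.
  j=0: holds
  j=1: holds
  j=2: fails
Holds on [0,1], so largest k = 1.

1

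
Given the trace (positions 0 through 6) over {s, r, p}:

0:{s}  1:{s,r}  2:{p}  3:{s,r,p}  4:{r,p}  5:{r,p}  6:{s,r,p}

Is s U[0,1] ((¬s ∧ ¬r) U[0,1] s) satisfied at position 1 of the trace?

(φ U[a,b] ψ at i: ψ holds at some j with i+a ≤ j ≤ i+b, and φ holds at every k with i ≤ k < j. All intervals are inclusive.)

Need some j in [1,2] with ((¬s ∧ ¬r) U[0,1] s), and s at every k in [1,j-1].
  j=1: ((¬s ∧ ¬r) U[0,1] s) holds; no prefix to check → satisfied.

True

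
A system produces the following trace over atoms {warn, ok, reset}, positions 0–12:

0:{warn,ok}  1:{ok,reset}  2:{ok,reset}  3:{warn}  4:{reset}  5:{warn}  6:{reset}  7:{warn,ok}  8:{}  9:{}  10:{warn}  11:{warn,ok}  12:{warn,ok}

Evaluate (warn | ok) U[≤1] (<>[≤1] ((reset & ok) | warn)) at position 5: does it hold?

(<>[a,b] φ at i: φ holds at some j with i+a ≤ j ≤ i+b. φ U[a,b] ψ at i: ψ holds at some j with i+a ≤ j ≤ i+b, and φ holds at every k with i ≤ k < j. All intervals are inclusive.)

Need some j in [5,6] with <>[≤1] ((reset & ok) | warn), and (warn | ok) at every k in [5,j-1].
  j=5: <>[≤1] ((reset & ok) | warn) holds; no prefix to check → satisfied.

Holds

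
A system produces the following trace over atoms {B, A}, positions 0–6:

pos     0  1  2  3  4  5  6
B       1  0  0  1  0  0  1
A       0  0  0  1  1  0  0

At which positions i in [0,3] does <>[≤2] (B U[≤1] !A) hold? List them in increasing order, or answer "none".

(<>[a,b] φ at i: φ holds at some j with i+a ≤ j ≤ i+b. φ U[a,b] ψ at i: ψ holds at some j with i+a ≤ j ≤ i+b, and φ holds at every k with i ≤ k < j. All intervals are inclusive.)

0, 1, 2, 3

Evaluate at each i in [0,3]:
  i=0: ✓ (witness j=0)
  i=1: ✓ (witness j=1)
  i=2: ✓ (witness j=2)
  i=3: ✓ (witness j=5)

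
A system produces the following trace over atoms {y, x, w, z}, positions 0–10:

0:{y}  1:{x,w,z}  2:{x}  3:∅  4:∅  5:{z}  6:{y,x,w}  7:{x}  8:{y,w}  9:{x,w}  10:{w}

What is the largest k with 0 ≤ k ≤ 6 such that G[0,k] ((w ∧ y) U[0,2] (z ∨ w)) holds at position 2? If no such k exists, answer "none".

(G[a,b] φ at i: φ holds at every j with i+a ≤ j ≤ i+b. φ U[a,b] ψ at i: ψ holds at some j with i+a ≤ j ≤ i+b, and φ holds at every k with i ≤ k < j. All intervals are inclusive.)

none

((w ∧ y) U[0,2] (z ∨ w)) must hold from j=2 onward; find where it first fails.
  j=2: fails → no k works.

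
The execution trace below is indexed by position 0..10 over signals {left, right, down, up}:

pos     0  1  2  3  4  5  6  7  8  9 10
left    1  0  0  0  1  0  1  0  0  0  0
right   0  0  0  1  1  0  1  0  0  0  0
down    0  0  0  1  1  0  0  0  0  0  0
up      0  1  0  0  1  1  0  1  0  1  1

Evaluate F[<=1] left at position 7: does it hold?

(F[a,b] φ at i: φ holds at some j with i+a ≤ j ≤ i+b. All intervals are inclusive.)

Check left at each j in [7,8]:
  j=7: false
  j=8: false
No position in the window satisfies it → formula fails.

False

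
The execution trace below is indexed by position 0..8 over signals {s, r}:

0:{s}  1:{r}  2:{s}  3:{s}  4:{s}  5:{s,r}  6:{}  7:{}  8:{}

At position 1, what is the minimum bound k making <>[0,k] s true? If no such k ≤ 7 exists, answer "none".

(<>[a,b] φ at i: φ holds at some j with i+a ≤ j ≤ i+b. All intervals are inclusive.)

Scan j = 1,2,… for s:
  j=1: fails
  j=2: holds
First hit at j=2, so smallest k = 2-1 = 1.

1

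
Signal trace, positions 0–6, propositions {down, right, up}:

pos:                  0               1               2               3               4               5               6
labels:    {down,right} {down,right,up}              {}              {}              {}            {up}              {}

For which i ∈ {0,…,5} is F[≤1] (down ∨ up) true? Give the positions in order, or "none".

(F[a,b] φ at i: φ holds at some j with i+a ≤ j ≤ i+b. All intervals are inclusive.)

Evaluate at each i in [0,5]:
  i=0: ✓ (witness j=0)
  i=1: ✓ (witness j=1)
  i=2: ✗ (none in [2,3])
  i=3: ✗ (none in [3,4])
  i=4: ✓ (witness j=5)
  i=5: ✓ (witness j=5)

0, 1, 4, 5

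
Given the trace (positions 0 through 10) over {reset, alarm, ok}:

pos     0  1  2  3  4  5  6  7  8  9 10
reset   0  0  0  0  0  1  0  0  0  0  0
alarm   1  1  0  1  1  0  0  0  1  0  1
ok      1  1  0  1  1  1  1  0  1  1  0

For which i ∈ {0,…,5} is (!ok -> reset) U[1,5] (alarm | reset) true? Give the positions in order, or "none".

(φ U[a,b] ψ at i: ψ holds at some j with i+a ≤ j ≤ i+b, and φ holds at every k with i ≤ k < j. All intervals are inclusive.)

Evaluate at each i in [0,5]:
  i=0: ✓ (rhs at j=1; lhs holds on [0,0])
  i=1: ✗ (lhs fails at k=2 before rhs at j=3)
  i=2: ✗ (lhs fails at k=2 before rhs at j=3)
  i=3: ✓ (rhs at j=4; lhs holds on [3,3])
  i=4: ✓ (rhs at j=5; lhs holds on [4,4])
  i=5: ✗ (lhs fails at k=7 before rhs at j=8)

0, 3, 4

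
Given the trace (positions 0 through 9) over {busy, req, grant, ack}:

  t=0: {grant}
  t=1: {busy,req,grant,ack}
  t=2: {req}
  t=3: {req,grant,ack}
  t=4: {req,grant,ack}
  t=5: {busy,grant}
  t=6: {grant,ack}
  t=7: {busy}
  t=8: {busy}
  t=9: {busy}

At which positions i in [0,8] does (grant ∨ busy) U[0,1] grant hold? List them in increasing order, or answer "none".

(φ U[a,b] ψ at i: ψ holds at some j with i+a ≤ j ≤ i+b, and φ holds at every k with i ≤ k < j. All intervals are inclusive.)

Evaluate at each i in [0,8]:
  i=0: ✓ (rhs at j=0)
  i=1: ✓ (rhs at j=1)
  i=2: ✗ (lhs fails at k=2 before rhs at j=3)
  i=3: ✓ (rhs at j=3)
  i=4: ✓ (rhs at j=4)
  i=5: ✓ (rhs at j=5)
  i=6: ✓ (rhs at j=6)
  i=7: ✗ (no rhs in [7,8])
  i=8: ✗ (no rhs in [8,9])

0, 1, 3, 4, 5, 6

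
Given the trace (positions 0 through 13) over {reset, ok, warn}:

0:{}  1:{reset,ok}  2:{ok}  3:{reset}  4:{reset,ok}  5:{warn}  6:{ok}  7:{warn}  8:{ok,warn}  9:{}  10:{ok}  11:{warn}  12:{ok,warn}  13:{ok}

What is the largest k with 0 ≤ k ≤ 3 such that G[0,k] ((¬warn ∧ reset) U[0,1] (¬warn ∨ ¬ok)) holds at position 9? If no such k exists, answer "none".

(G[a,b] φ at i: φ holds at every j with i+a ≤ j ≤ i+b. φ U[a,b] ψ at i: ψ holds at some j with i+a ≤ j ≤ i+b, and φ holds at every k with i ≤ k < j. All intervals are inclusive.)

((¬warn ∧ reset) U[0,1] (¬warn ∨ ¬ok)) must hold from j=9 onward; find where it first fails.
  j=9: holds
  j=10: holds
  j=11: holds
  j=12: fails
Holds on [9,11], so largest k = 2.

2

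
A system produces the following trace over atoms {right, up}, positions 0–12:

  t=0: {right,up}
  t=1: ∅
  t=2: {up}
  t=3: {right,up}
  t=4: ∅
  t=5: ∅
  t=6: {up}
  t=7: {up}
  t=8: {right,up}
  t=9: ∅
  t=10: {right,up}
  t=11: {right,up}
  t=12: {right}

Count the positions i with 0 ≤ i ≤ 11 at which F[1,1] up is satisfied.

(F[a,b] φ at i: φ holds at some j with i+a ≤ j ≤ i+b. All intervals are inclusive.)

Evaluate at each i in [0,11]:
  i=0: ✗ (none in [1,1])
  i=1: ✓ (witness j=2)
  i=2: ✓ (witness j=3)
  i=3: ✗ (none in [4,4])
  i=4: ✗ (none in [5,5])
  i=5: ✓ (witness j=6)
  i=6: ✓ (witness j=7)
  i=7: ✓ (witness j=8)
  i=8: ✗ (none in [9,9])
  i=9: ✓ (witness j=10)
  i=10: ✓ (witness j=11)
  i=11: ✗ (none in [12,12])
Positions where it holds: {1, 2, 5, 6, 7, 9, 10} → 7.

7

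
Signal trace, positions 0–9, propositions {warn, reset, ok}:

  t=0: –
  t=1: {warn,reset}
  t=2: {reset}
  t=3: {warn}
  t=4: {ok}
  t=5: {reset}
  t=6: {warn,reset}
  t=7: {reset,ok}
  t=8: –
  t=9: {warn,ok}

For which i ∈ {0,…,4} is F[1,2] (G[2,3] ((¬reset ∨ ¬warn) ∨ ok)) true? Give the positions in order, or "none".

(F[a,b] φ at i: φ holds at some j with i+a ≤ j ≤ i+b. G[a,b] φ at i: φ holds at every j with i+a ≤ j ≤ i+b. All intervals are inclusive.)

0, 1, 3, 4

Evaluate at each i in [0,4]:
  i=0: ✓ (witness j=1)
  i=1: ✓ (witness j=2)
  i=2: ✗ (none in [3,4])
  i=3: ✓ (witness j=5)
  i=4: ✓ (witness j=5)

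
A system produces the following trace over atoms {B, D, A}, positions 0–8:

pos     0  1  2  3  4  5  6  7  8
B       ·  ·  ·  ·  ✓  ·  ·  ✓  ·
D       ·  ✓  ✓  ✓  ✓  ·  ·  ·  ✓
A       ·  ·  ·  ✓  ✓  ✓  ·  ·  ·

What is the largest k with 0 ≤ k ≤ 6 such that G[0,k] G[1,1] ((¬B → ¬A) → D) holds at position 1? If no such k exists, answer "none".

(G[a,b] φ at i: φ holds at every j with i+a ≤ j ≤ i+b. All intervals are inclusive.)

G[1,1] ((¬B → ¬A) → D) must hold from j=1 onward; find where it first fails.
  j=1: holds
  j=2: holds
  j=3: holds
  j=4: holds
  j=5: fails
Holds on [1,4], so largest k = 3.

3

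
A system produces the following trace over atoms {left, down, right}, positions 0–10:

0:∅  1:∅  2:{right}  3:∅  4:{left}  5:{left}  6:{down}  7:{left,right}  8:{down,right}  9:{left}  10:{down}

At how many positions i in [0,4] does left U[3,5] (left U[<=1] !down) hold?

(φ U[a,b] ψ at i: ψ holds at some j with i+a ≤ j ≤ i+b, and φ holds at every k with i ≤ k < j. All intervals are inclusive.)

0

Evaluate at each i in [0,4]:
  i=0: ✗ (lhs fails at k=0 before rhs at j=3)
  i=1: ✗ (lhs fails at k=1 before rhs at j=4)
  i=2: ✗ (lhs fails at k=2 before rhs at j=5)
  i=3: ✗ (lhs fails at k=3 before rhs at j=7)
  i=4: ✗ (lhs fails at k=6 before rhs at j=7)
Positions where it holds: {} → 0.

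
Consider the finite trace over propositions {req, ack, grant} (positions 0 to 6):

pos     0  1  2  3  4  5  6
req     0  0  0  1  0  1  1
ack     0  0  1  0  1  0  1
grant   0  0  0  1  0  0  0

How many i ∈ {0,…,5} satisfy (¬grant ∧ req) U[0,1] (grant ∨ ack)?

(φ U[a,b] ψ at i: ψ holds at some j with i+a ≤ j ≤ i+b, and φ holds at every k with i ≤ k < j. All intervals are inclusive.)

Evaluate at each i in [0,5]:
  i=0: ✗ (no rhs in [0,1])
  i=1: ✗ (lhs fails at k=1 before rhs at j=2)
  i=2: ✓ (rhs at j=2)
  i=3: ✓ (rhs at j=3)
  i=4: ✓ (rhs at j=4)
  i=5: ✓ (rhs at j=6; lhs holds on [5,5])
Positions where it holds: {2, 3, 4, 5} → 4.

4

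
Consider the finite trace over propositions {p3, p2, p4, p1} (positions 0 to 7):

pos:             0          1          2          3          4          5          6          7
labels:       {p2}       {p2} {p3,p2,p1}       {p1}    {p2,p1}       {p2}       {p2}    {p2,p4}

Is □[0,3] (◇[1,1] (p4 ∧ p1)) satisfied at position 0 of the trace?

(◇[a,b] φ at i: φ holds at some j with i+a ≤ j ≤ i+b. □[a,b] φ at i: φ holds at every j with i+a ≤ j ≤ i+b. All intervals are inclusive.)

False

Check ◇[1,1] (p4 ∧ p1) at every j in [0,3]:
  j=0: fails (none in [1,1])
  j=1: fails (none in [2,2])
  j=2: fails (none in [3,3])
  j=3: fails (none in [4,4])
Fails at j=0 → formula fails.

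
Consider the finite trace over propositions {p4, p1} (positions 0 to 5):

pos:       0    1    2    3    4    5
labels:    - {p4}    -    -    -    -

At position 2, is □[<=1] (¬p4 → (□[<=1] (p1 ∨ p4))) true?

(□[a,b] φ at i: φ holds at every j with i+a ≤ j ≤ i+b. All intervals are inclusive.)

Does not hold

Check (¬p4 → (□[<=1] (p1 ∨ p4))) at every j in [2,3]:
  j=2: antecedent true; consequent fails at 2 → ✗
  j=3: antecedent true; consequent fails at 3 → ✗
Fails at j=2 → formula fails.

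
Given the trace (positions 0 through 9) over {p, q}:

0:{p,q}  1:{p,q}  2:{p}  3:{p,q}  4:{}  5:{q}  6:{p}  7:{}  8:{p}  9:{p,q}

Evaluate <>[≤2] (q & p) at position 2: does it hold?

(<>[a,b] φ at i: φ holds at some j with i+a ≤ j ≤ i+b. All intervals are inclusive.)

Yes

Check (q & p) at each j in [2,4]:
  j=2: false
  j=3: true
  j=4: false
Found at j=3 → formula holds.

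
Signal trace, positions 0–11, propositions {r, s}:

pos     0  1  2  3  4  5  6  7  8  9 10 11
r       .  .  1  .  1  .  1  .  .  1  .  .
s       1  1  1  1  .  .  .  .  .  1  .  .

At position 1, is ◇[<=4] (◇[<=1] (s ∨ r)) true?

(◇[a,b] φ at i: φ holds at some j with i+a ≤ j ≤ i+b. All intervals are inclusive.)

Holds

Check ◇[<=1] (s ∨ r) at each j in [1,5]:
  j=1: holds (witness at 1)
  j=2: holds (witness at 2)
  j=3: holds (witness at 3)
  j=4: holds (witness at 4)
  j=5: holds (witness at 6)
Found at j=1 → formula holds.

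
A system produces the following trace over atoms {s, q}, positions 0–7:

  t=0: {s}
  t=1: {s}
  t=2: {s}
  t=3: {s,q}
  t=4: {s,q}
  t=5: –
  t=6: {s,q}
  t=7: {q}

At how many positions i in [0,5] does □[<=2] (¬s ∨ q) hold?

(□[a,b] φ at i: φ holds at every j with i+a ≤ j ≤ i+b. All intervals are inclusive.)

Evaluate at each i in [0,5]:
  i=0: ✗ (fails at j=0)
  i=1: ✗ (fails at j=1)
  i=2: ✗ (fails at j=2)
  i=3: ✓ (all of [3,5])
  i=4: ✓ (all of [4,6])
  i=5: ✓ (all of [5,7])
Positions where it holds: {3, 4, 5} → 3.

3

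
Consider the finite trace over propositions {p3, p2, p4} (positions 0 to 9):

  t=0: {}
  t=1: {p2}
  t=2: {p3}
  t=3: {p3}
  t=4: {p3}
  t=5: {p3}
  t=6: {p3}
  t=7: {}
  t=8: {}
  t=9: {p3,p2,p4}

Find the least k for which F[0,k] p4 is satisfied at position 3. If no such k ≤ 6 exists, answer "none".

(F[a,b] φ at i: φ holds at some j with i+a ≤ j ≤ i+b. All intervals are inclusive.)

Scan j = 3,4,… for p4:
  j=3: fails
  j=4: fails
  j=5: fails
  j=6: fails
  j=7: fails
  j=8: fails
  j=9: holds
First hit at j=9, so smallest k = 9-3 = 6.

6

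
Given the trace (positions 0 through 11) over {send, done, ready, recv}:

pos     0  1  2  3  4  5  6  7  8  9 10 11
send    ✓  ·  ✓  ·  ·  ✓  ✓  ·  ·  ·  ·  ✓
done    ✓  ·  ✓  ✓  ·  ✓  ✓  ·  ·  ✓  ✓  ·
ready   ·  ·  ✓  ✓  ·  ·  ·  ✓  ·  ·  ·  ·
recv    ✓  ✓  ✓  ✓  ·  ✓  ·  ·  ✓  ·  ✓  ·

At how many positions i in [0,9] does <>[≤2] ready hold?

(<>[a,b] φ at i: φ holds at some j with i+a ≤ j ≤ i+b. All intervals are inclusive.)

7

Evaluate at each i in [0,9]:
  i=0: ✓ (witness j=2)
  i=1: ✓ (witness j=2)
  i=2: ✓ (witness j=2)
  i=3: ✓ (witness j=3)
  i=4: ✗ (none in [4,6])
  i=5: ✓ (witness j=7)
  i=6: ✓ (witness j=7)
  i=7: ✓ (witness j=7)
  i=8: ✗ (none in [8,10])
  i=9: ✗ (none in [9,11])
Positions where it holds: {0, 1, 2, 3, 5, 6, 7} → 7.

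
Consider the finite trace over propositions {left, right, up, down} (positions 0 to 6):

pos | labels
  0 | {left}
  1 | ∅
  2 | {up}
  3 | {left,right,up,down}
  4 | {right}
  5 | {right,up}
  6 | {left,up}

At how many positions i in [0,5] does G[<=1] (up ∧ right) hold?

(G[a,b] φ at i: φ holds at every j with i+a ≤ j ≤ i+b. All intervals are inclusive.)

0

Evaluate at each i in [0,5]:
  i=0: ✗ (fails at j=0)
  i=1: ✗ (fails at j=1)
  i=2: ✗ (fails at j=2)
  i=3: ✗ (fails at j=4)
  i=4: ✗ (fails at j=4)
  i=5: ✗ (fails at j=6)
Positions where it holds: {} → 0.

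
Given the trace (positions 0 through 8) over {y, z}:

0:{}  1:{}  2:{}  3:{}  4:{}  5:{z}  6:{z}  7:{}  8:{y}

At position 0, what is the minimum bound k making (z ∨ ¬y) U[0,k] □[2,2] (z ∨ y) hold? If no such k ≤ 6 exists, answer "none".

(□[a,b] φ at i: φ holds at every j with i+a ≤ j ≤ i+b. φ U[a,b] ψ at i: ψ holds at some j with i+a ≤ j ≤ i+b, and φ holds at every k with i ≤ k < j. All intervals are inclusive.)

3

Need earliest j ≥ 0 with □[2,2] (z ∨ y), and (z ∨ ¬y) at every k in [0,j-1].
  j=0: rhs fails.
  j=1: rhs fails.
  j=2: rhs fails.
  j=3: rhs holds; lhs holds on [0,2]. k = 3.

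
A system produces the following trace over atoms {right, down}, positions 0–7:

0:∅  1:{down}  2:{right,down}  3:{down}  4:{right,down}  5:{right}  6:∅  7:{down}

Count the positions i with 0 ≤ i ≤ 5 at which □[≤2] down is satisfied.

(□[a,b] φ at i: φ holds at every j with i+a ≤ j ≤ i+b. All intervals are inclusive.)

Evaluate at each i in [0,5]:
  i=0: ✗ (fails at j=0)
  i=1: ✓ (all of [1,3])
  i=2: ✓ (all of [2,4])
  i=3: ✗ (fails at j=5)
  i=4: ✗ (fails at j=5)
  i=5: ✗ (fails at j=5)
Positions where it holds: {1, 2} → 2.

2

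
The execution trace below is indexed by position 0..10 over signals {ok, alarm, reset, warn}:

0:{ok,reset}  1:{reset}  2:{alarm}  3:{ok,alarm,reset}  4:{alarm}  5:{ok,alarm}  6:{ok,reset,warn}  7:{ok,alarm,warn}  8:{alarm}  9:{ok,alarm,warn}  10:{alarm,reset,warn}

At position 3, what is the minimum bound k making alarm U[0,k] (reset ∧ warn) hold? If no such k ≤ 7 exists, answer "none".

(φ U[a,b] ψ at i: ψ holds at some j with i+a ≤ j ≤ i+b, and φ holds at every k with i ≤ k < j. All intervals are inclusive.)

3

Need earliest j ≥ 3 with (reset ∧ warn), and alarm at every k in [3,j-1].
  j=3: rhs fails.
  j=4: rhs fails.
  j=5: rhs fails.
  j=6: rhs holds; lhs holds on [3,5]. k = 3.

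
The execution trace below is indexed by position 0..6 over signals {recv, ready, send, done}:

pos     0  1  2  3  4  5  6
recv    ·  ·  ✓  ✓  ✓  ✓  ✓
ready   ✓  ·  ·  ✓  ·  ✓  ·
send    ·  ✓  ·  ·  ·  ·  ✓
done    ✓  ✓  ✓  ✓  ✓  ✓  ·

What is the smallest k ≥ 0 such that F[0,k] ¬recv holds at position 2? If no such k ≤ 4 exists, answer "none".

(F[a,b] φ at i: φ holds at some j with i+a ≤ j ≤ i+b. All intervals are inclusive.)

Scan j = 2,3,… for ¬recv:
  j=2: fails
  j=3: fails
  j=4: fails
  j=5: fails
  j=6: fails
No j in [2,6] satisfies it → none.

none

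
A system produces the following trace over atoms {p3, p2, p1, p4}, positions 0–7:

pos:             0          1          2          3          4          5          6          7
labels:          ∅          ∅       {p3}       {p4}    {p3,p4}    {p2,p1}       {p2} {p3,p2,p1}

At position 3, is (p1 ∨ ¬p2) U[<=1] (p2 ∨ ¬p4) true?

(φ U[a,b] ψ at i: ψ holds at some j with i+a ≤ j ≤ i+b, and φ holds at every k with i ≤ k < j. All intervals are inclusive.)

Does not hold

Need some j in [3,4] with (p2 ∨ ¬p4), and (p1 ∨ ¬p2) at every k in [3,j-1].
  j=3: (p2 ∨ ¬p4) false.
  j=4: (p2 ∨ ¬p4) false.
No j in the window works → until fails.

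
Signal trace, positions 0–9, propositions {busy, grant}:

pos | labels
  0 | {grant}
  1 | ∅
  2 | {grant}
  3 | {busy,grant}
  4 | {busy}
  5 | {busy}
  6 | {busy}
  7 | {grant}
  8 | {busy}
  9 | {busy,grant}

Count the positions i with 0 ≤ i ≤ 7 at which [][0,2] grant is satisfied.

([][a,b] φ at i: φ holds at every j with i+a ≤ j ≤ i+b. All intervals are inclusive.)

Evaluate at each i in [0,7]:
  i=0: ✗ (fails at j=1)
  i=1: ✗ (fails at j=1)
  i=2: ✗ (fails at j=4)
  i=3: ✗ (fails at j=4)
  i=4: ✗ (fails at j=4)
  i=5: ✗ (fails at j=5)
  i=6: ✗ (fails at j=6)
  i=7: ✗ (fails at j=8)
Positions where it holds: {} → 0.

0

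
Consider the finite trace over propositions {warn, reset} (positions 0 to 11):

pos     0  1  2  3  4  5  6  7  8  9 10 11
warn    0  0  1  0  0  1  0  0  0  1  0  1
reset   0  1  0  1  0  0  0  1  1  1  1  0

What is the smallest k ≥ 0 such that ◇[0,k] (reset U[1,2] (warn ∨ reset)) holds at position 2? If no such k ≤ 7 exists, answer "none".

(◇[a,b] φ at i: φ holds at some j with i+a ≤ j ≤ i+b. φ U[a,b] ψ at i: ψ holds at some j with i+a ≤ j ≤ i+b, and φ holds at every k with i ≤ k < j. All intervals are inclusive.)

Scan j = 2,3,… for (reset U[1,2] (warn ∨ reset)):
  j=2: fails
  j=3: fails
  j=4: fails
  j=5: fails
  j=6: fails
  j=7: holds
First hit at j=7, so smallest k = 7-2 = 5.

5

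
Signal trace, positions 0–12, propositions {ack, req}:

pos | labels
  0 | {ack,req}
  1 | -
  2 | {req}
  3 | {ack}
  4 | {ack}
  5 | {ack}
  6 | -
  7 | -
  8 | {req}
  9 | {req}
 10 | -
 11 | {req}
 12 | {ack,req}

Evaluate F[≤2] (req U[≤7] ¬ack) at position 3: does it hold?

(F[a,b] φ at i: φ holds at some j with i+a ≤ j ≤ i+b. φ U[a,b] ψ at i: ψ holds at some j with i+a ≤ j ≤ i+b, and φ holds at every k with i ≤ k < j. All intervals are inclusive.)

Check (req U[≤7] ¬ack) at each j in [3,5]:
  j=3: fails
  j=4: fails
  j=5: fails
No position in the window satisfies it → formula fails.

Does not hold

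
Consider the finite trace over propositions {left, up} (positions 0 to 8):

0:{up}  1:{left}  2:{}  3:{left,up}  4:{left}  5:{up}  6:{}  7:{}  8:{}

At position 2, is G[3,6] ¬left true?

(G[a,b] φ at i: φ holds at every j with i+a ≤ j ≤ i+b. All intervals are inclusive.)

Yes

Check ¬left at every j in [5,8]:
  j=5: true
  j=6: true
  j=7: true
  j=8: true
All positions satisfy it → formula holds.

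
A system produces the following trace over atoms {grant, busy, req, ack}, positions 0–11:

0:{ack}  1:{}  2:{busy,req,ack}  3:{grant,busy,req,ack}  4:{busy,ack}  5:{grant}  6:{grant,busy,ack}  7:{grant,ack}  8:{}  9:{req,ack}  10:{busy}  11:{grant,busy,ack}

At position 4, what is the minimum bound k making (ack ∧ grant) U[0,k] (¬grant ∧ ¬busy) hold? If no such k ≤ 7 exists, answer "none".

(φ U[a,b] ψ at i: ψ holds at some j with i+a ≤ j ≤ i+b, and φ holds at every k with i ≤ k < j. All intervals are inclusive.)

Need earliest j ≥ 4 with (¬grant ∧ ¬busy), and (ack ∧ grant) at every k in [4,j-1].
  j=4: rhs fails.
  j=5: rhs fails.
  j=6: rhs fails.
  j=7: rhs fails.
  j=8: rhs holds but lhs fails at k=4.
  j=9: rhs holds but lhs fails at k=4.
  j=10: rhs fails.
  j=11: rhs fails.
No witness within the range → none.

none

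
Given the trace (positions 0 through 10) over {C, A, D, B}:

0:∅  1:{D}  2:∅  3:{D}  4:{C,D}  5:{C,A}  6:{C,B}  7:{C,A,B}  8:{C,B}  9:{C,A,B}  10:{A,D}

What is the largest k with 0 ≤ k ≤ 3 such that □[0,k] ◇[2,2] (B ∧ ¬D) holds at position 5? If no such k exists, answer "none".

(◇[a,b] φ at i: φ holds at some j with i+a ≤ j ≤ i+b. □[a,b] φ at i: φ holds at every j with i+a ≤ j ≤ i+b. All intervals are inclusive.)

◇[2,2] (B ∧ ¬D) must hold from j=5 onward; find where it first fails.
  j=5: holds
  j=6: holds
  j=7: holds
  j=8: fails
Holds on [5,7], so largest k = 2.

2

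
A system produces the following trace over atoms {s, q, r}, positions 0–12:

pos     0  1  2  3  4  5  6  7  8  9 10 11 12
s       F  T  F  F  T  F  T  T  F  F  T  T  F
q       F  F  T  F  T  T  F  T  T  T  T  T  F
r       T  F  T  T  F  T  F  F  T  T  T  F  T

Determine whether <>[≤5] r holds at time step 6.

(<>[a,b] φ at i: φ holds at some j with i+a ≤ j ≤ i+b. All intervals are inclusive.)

Yes

Check r at each j in [6,11]:
  j=6: false
  j=7: false
  j=8: true
  j=9: true
  j=10: true
  j=11: false
Found at j=8 → formula holds.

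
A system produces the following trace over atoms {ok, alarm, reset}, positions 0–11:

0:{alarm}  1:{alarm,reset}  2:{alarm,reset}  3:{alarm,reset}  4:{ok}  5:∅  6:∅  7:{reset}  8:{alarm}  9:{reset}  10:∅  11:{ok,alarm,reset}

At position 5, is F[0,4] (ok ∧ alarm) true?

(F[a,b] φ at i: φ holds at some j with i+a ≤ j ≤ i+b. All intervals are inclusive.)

No

Check (ok ∧ alarm) at each j in [5,9]:
  j=5: false
  j=6: false
  j=7: false
  j=8: false
  j=9: false
No position in the window satisfies it → formula fails.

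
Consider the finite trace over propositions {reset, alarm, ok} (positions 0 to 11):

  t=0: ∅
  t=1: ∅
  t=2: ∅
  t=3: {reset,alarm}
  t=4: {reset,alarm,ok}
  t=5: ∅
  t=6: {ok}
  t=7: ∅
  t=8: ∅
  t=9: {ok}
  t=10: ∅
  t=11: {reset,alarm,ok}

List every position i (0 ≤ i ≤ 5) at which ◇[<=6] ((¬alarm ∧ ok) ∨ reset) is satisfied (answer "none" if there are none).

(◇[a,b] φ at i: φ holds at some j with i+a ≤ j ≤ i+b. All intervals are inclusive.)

Evaluate at each i in [0,5]:
  i=0: ✓ (witness j=3)
  i=1: ✓ (witness j=3)
  i=2: ✓ (witness j=3)
  i=3: ✓ (witness j=3)
  i=4: ✓ (witness j=4)
  i=5: ✓ (witness j=6)

0, 1, 2, 3, 4, 5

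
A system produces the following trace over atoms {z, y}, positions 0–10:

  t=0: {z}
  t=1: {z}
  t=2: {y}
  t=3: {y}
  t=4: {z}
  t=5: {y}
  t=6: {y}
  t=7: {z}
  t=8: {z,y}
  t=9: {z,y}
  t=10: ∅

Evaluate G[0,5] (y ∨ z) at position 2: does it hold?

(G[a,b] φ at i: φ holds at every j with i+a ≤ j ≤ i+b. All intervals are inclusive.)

Check (y ∨ z) at every j in [2,7]:
  j=2: true
  j=3: true
  j=4: true
  j=5: true
  j=6: true
  j=7: true
All positions satisfy it → formula holds.

Holds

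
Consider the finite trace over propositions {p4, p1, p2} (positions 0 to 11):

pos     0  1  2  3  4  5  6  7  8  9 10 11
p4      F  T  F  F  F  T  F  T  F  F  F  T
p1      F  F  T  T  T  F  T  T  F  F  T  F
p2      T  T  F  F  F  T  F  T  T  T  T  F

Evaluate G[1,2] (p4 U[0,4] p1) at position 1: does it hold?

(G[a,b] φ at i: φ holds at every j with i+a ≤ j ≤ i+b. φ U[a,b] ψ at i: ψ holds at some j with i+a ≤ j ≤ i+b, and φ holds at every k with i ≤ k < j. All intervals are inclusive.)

Check (p4 U[0,4] p1) at every j in [2,3]:
  j=2: holds
  j=3: holds
All positions satisfy it → formula holds.

Yes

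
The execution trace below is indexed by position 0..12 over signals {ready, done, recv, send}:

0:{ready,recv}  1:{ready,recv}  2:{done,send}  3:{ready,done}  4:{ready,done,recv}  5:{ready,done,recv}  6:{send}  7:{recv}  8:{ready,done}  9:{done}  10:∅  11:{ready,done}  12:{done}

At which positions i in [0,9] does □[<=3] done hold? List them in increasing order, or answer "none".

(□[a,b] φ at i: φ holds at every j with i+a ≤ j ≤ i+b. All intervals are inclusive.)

Evaluate at each i in [0,9]:
  i=0: ✗ (fails at j=0)
  i=1: ✗ (fails at j=1)
  i=2: ✓ (all of [2,5])
  i=3: ✗ (fails at j=6)
  i=4: ✗ (fails at j=6)
  i=5: ✗ (fails at j=6)
  i=6: ✗ (fails at j=6)
  i=7: ✗ (fails at j=7)
  i=8: ✗ (fails at j=10)
  i=9: ✗ (fails at j=10)

2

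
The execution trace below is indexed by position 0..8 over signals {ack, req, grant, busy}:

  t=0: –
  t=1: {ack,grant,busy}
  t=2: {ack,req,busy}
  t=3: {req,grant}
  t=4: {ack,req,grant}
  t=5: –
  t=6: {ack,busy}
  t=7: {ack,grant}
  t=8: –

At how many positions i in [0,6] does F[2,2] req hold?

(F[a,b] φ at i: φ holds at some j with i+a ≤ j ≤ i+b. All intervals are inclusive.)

Evaluate at each i in [0,6]:
  i=0: ✓ (witness j=2)
  i=1: ✓ (witness j=3)
  i=2: ✓ (witness j=4)
  i=3: ✗ (none in [5,5])
  i=4: ✗ (none in [6,6])
  i=5: ✗ (none in [7,7])
  i=6: ✗ (none in [8,8])
Positions where it holds: {0, 1, 2} → 3.

3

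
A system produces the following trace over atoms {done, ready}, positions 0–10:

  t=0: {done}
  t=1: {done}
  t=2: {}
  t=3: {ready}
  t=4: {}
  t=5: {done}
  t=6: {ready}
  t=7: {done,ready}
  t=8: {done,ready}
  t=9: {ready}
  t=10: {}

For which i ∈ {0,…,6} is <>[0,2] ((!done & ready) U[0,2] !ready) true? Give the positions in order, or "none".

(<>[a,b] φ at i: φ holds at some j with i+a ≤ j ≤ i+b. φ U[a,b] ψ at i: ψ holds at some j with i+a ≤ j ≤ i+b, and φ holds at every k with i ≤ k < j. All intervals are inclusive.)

Evaluate at each i in [0,6]:
  i=0: ✓ (witness j=0)
  i=1: ✓ (witness j=1)
  i=2: ✓ (witness j=2)
  i=3: ✓ (witness j=3)
  i=4: ✓ (witness j=4)
  i=5: ✓ (witness j=5)
  i=6: ✗ (none in [6,8])

0, 1, 2, 3, 4, 5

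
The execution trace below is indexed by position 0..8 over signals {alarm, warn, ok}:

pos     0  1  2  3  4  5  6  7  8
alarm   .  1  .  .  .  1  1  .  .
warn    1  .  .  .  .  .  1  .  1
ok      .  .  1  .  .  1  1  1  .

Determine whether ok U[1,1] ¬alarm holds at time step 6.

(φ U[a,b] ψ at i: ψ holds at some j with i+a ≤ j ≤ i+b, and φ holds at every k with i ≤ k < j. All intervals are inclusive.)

Yes

Need some j in [7,7] with ¬alarm, and ok at every k in [6,j-1].
  j=7: ¬alarm holds; ok holds at every k in [6,6] → satisfied.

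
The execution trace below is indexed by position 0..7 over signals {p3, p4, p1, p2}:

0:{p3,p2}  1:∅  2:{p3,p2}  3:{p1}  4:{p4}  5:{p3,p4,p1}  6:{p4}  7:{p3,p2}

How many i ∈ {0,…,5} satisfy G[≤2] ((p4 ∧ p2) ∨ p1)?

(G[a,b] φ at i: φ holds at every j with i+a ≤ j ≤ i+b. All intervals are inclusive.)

0

Evaluate at each i in [0,5]:
  i=0: ✗ (fails at j=0)
  i=1: ✗ (fails at j=1)
  i=2: ✗ (fails at j=2)
  i=3: ✗ (fails at j=4)
  i=4: ✗ (fails at j=4)
  i=5: ✗ (fails at j=6)
Positions where it holds: {} → 0.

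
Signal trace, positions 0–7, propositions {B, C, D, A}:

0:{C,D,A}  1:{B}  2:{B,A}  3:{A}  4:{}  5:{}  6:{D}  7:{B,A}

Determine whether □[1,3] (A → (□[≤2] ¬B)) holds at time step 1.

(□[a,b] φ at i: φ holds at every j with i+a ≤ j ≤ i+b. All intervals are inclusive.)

Check (A → (□[≤2] ¬B)) at every j in [2,4]:
  j=2: antecedent true; consequent fails at 2 → ✗
  j=3: antecedent true; consequent holds on [3,5] → ✓
  j=4: antecedent false → ✓
Fails at j=2 → formula fails.

No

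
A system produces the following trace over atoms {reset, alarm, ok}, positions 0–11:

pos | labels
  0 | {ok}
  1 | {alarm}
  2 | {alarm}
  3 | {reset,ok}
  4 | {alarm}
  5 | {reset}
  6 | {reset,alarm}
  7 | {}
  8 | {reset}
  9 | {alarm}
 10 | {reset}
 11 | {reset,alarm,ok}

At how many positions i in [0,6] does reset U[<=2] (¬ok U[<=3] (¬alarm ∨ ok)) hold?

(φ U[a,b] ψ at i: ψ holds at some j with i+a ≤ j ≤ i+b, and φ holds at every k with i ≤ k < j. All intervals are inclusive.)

7

Evaluate at each i in [0,6]:
  i=0: ✓ (rhs at j=0)
  i=1: ✓ (rhs at j=1)
  i=2: ✓ (rhs at j=2)
  i=3: ✓ (rhs at j=3)
  i=4: ✓ (rhs at j=4)
  i=5: ✓ (rhs at j=5)
  i=6: ✓ (rhs at j=6)
Positions where it holds: {0, 1, 2, 3, 4, 5, 6} → 7.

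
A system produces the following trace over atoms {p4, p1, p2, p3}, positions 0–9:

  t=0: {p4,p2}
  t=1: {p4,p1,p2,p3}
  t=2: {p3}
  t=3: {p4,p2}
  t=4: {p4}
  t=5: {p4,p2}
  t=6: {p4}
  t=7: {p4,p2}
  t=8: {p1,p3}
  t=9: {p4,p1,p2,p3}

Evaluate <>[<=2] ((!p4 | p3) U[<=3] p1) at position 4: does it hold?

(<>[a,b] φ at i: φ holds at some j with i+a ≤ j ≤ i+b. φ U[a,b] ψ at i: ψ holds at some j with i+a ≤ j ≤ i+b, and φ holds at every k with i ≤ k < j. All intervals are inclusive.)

Check ((!p4 | p3) U[<=3] p1) at each j in [4,6]:
  j=4: fails
  j=5: fails
  j=6: fails
No position in the window satisfies it → formula fails.

No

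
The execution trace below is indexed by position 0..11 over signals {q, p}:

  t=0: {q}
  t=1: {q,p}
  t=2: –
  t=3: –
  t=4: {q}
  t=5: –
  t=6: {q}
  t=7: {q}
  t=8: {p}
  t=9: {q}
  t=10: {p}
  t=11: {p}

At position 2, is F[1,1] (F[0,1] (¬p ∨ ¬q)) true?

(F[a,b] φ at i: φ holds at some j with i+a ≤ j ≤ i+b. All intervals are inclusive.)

Check F[0,1] (¬p ∨ ¬q) at each j in [3,3]:
  j=3: holds (witness at 3)
Found at j=3 → formula holds.

Holds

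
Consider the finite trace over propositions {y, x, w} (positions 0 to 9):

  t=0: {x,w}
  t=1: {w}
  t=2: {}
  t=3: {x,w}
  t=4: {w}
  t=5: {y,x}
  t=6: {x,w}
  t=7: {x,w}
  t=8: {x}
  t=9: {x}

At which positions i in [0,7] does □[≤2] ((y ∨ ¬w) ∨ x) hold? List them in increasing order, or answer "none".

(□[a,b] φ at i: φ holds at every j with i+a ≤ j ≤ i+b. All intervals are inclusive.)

Evaluate at each i in [0,7]:
  i=0: ✗ (fails at j=1)
  i=1: ✗ (fails at j=1)
  i=2: ✗ (fails at j=4)
  i=3: ✗ (fails at j=4)
  i=4: ✗ (fails at j=4)
  i=5: ✓ (all of [5,7])
  i=6: ✓ (all of [6,8])
  i=7: ✓ (all of [7,9])

5, 6, 7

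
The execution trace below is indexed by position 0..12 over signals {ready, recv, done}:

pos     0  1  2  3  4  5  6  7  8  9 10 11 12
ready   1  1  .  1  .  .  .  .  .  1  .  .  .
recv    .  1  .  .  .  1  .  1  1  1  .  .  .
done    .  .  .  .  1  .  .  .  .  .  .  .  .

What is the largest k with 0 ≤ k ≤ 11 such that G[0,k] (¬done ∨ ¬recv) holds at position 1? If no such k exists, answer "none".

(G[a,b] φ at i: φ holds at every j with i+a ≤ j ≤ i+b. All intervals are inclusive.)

11

(¬done ∨ ¬recv) must hold from j=1 onward; find where it first fails.
  j=1: holds
  j=2: holds
  j=3: holds
  j=4: holds
  j=5: holds
  j=6: holds
  j=7: holds
  j=8: holds
  j=9: holds
  j=10: holds
  j=11: holds
  j=12: holds
Holds through j=12; largest k = 11.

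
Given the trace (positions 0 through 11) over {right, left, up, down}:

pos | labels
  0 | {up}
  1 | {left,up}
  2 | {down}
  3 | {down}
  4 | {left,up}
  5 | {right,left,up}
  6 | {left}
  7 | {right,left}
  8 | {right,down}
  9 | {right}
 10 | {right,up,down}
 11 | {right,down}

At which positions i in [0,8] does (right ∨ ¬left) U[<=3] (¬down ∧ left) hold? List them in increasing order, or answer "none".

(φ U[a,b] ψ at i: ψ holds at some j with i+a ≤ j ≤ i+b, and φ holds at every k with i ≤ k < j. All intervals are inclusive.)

0, 1, 2, 3, 4, 5, 6, 7

Evaluate at each i in [0,8]:
  i=0: ✓ (rhs at j=1; lhs holds on [0,0])
  i=1: ✓ (rhs at j=1)
  i=2: ✓ (rhs at j=4; lhs holds on [2,3])
  i=3: ✓ (rhs at j=4; lhs holds on [3,3])
  i=4: ✓ (rhs at j=4)
  i=5: ✓ (rhs at j=5)
  i=6: ✓ (rhs at j=6)
  i=7: ✓ (rhs at j=7)
  i=8: ✗ (no rhs in [8,11])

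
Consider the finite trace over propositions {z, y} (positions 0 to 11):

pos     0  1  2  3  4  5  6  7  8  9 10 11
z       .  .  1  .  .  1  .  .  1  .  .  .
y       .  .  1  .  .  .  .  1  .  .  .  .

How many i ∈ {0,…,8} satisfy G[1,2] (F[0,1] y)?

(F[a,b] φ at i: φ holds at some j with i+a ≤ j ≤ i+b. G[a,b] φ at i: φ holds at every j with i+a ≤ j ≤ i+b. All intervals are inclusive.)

Evaluate at each i in [0,8]:
  i=0: ✓ (all of [1,2])
  i=1: ✗ (fails at j=3)
  i=2: ✗ (fails at j=3)
  i=3: ✗ (fails at j=4)
  i=4: ✗ (fails at j=5)
  i=5: ✓ (all of [6,7])
  i=6: ✗ (fails at j=8)
  i=7: ✗ (fails at j=8)
  i=8: ✗ (fails at j=9)
Positions where it holds: {0, 5} → 2.

2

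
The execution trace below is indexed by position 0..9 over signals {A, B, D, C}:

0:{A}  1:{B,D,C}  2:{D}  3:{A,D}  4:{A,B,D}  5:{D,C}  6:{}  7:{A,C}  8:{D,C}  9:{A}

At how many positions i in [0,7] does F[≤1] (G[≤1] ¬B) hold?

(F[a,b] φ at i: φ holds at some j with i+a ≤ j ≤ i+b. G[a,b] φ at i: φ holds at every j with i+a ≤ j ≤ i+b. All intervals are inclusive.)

Evaluate at each i in [0,7]:
  i=0: ✗ (none in [0,1])
  i=1: ✓ (witness j=2)
  i=2: ✓ (witness j=2)
  i=3: ✗ (none in [3,4])
  i=4: ✓ (witness j=5)
  i=5: ✓ (witness j=5)
  i=6: ✓ (witness j=6)
  i=7: ✓ (witness j=7)
Positions where it holds: {1, 2, 4, 5, 6, 7} → 6.

6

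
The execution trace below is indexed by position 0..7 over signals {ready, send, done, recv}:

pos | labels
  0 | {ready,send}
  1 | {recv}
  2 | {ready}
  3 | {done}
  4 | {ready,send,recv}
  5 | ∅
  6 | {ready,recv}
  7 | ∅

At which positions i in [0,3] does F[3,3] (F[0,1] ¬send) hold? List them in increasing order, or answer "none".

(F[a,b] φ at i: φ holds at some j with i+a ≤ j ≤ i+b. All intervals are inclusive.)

0, 1, 2, 3

Evaluate at each i in [0,3]:
  i=0: ✓ (witness j=3)
  i=1: ✓ (witness j=4)
  i=2: ✓ (witness j=5)
  i=3: ✓ (witness j=6)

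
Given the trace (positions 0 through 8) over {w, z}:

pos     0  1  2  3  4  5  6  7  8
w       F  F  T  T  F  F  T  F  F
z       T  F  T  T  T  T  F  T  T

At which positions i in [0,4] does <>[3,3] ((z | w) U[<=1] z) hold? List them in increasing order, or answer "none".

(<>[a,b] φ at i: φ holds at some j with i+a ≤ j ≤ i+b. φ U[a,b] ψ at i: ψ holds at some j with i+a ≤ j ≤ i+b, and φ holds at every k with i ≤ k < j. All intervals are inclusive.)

0, 1, 2, 3, 4

Evaluate at each i in [0,4]:
  i=0: ✓ (witness j=3)
  i=1: ✓ (witness j=4)
  i=2: ✓ (witness j=5)
  i=3: ✓ (witness j=6)
  i=4: ✓ (witness j=7)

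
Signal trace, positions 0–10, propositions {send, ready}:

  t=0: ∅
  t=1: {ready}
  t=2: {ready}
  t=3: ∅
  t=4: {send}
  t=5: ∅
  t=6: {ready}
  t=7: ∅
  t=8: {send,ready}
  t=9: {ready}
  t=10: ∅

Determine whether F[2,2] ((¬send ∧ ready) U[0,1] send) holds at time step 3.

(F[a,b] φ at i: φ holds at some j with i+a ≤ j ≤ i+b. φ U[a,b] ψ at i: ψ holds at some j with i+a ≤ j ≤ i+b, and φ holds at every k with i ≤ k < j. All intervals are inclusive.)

Check ((¬send ∧ ready) U[0,1] send) at each j in [5,5]:
  j=5: fails
No position in the window satisfies it → formula fails.

No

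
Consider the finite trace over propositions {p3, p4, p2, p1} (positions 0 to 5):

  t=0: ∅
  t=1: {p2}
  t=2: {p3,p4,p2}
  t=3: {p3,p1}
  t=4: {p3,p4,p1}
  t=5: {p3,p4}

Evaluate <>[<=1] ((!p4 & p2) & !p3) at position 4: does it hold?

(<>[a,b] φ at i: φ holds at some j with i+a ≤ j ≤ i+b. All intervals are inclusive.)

Does not hold

Check ((!p4 & p2) & !p3) at each j in [4,5]:
  j=4: false
  j=5: false
No position in the window satisfies it → formula fails.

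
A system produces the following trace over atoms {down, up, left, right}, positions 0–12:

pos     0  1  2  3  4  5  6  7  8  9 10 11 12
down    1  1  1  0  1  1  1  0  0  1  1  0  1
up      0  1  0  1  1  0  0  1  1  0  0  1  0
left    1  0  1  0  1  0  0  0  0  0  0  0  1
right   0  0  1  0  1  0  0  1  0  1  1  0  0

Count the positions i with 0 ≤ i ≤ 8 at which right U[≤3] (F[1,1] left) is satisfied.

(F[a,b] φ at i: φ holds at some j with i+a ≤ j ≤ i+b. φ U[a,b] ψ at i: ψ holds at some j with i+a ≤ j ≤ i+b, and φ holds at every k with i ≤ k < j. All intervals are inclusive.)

3

Evaluate at each i in [0,8]:
  i=0: ✗ (lhs fails at k=0 before rhs at j=1)
  i=1: ✓ (rhs at j=1)
  i=2: ✓ (rhs at j=3; lhs holds on [2,2])
  i=3: ✓ (rhs at j=3)
  i=4: ✗ (no rhs in [4,7])
  i=5: ✗ (no rhs in [5,8])
  i=6: ✗ (no rhs in [6,9])
  i=7: ✗ (no rhs in [7,10])
  i=8: ✗ (lhs fails at k=8 before rhs at j=11)
Positions where it holds: {1, 2, 3} → 3.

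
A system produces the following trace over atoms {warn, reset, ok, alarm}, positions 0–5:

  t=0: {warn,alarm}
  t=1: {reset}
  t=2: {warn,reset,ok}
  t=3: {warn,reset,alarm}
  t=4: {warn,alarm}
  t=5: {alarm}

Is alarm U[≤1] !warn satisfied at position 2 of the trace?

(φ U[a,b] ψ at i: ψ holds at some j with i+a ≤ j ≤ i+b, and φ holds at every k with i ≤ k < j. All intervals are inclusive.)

Need some j in [2,3] with !warn, and alarm at every k in [2,j-1].
  j=2: !warn false.
  j=3: !warn false.
No j in the window works → until fails.

False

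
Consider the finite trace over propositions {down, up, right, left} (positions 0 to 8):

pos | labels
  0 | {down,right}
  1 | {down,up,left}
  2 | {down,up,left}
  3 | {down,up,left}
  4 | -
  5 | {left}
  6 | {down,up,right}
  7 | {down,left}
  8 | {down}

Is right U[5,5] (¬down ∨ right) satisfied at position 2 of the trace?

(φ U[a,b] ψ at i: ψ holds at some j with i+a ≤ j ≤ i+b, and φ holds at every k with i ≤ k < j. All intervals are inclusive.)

Does not hold

Need some j in [7,7] with (¬down ∨ right), and right at every k in [2,j-1].
  j=7: (¬down ∨ right) false.
No j in the window works → until fails.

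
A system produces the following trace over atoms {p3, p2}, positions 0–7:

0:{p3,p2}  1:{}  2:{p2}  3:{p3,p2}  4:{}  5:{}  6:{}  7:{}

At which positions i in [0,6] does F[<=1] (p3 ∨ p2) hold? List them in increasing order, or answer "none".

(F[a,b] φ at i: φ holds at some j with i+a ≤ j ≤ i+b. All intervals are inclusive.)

0, 1, 2, 3

Evaluate at each i in [0,6]:
  i=0: ✓ (witness j=0)
  i=1: ✓ (witness j=2)
  i=2: ✓ (witness j=2)
  i=3: ✓ (witness j=3)
  i=4: ✗ (none in [4,5])
  i=5: ✗ (none in [5,6])
  i=6: ✗ (none in [6,7])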